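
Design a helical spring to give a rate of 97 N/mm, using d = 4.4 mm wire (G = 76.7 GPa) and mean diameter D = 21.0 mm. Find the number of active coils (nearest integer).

N_a = Gd⁴/(8D³k) = (76.7×10³ × 4.4⁴)/(8 × 21.0³ × 97)
    = 2.87479e+07 / 7.18654e+06 = 4 → 4 coils

4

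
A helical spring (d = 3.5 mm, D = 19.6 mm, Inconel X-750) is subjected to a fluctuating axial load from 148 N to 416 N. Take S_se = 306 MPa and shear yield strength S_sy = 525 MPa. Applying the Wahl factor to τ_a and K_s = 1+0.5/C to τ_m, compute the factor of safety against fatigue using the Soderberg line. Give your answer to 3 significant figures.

0.752

C = D/d = 19.6/3.5 = 5.6000; K_W = (4C−1)/(4C−4)+0.615/C = 1.2729; K_s = 1+0.5/C = 1.0893
F_a = (F_max−F_min)/2 = 134 N; F_m = (F_max+F_min)/2 = 282 N
τ_a = K_W·8F_aD/(πd³) = 1.2729 × 155.99 = 198.55 MPa
τ_m = K_s·8F_mD/(πd³) = 1.0893 × 328.28 = 357.59 MPa
Soderberg: 1/n_f = τ_a/S_se + τ_m/S_sy = 198.55/306 + 357.59/525 = 0.64887 + 0.68112 = 1.33
n_f = 1/1.33 = 0.7519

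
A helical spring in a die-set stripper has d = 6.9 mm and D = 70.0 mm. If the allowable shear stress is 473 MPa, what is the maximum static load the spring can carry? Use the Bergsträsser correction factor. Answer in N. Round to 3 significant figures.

C = D/d = 70.0/6.9 = 10.1449
K_B = (4C+2)/(4C−3) = 42.580/37.580 = 1.1331
τ_max = K·8FD/(πd³) → F_max = τ_allow·πd³/(8DK)
F_max = 473·π·6.9³/(8·70.0·1.1331) = 4.8816e+05/634.51 = 769.34 N

769 N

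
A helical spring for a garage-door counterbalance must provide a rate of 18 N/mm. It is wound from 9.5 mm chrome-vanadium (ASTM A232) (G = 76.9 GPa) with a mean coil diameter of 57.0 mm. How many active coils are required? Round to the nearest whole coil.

N_a = Gd⁴/(8D³k) = (76.9×10³ × 9.5⁴)/(8 × 57.0³ × 18)
    = 6.26355e+08 / 2.66678e+07 = 23.49 → 23 coils

23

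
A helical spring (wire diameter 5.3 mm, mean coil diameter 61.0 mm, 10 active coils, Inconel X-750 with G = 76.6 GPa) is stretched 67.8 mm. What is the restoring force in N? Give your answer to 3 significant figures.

k = Gd⁴/(8D³N_a) = (76.6×10³)(5.3⁴)/(8·61.0³·10) = 3.3285 N/mm
F = k·δ = 3.3285 × 67.8 = 225.67 N

226 N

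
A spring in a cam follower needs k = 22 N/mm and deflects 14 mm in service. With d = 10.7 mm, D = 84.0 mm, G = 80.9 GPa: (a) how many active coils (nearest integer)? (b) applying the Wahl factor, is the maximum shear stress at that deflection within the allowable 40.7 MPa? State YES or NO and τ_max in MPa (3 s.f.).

N_a = Gd⁴/(8D³k) = (80.9×10³)(10.7⁴)/(8·84.0³·22) = 10.17 → N_a = 10
Actual rate k = Gd⁴/(8D³·10) = 22.364 N/mm
Working load F = kδ = 22.364·14 = 313.1 N
C = 84.0/10.7 = 7.8505; K_W = (4C−1)/(4C−4)+0.615/C = 1.1878
τ_max = K_W·8FD/(πd³) = 1.1878·54.67 = 64.939 MPa
τ_max > 40.7 MPa → exceeds allowable

(a) 10 coils; (b) NO, τ_max = 64.9 MPa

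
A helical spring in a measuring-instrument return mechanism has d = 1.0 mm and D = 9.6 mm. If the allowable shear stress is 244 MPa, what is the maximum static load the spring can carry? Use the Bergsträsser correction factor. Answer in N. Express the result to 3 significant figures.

C = D/d = 9.6/1.0 = 9.6000
K_B = (4C+2)/(4C−3) = 40.400/35.400 = 1.1412
τ_max = K·8FD/(πd³) → F_max = τ_allow·πd³/(8DK)
F_max = 244·π·1.0³/(8·9.6·1.1412) = 766.55/87.647 = 8.7458 N

8.75 N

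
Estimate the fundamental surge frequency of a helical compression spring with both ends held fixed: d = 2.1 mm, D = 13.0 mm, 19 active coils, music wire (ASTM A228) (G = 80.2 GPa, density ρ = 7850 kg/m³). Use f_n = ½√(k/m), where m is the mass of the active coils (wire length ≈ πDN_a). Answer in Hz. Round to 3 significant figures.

k = Gd⁴/(8D³N_a) = (80.2×10³)(2.1⁴)/(8·13.0³·19) = 4.6707 N/mm = 4670.7 N/m
Wire length L = πDN_a = π·13.0·19 = 775.97 mm
m = ρ·(πd²/4)·L = 7850 × 3.4636×10⁻⁶ m² × 0.77597 m = 0.021098 kg
f_n = ½√(k/m) = 0.5·√(4670.7/0.021098) = 0.5·√(2.2138e+05) = 235.25 Hz

235 Hz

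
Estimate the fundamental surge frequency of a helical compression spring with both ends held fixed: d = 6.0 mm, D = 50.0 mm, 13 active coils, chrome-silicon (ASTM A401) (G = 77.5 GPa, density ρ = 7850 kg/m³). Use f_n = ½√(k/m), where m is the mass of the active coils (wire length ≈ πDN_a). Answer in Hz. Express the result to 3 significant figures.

65.3 Hz

k = Gd⁴/(8D³N_a) = (77.5×10³)(6.0⁴)/(8·50.0³·13) = 7.7262 N/mm = 7726.2 N/m
Wire length L = πDN_a = π·50.0·13 = 2042 mm
m = ρ·(πd²/4)·L = 7850 × 28.274×10⁻⁶ m² × 2.042 m = 0.45324 kg
f_n = ½√(k/m) = 0.5·√(7726.2/0.45324) = 0.5·√(17047) = 65.281 Hz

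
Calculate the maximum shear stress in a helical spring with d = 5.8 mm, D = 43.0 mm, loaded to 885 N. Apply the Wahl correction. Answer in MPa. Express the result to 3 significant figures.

596 MPa

Spring index C = D/d = 43.0/5.8 = 7.4138
K_W = (4C−1)/(4C−4) + 0.615/C = 28.655/25.655 + 0.0830 = 1.1999
τ₀ = 8FD/(πd³) = 8·885·43.0/(π·5.8³) = 304440/612.96 = 496.67 MPa
τ_max = K·τ₀ = 1.1999 × 496.67 = 595.95 MPa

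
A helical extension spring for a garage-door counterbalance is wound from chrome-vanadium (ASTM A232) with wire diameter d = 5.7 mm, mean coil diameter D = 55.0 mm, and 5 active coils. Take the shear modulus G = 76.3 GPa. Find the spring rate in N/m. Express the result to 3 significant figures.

k = Gd⁴/(8D³N_a) = (76.3×10³ × 5.7⁴) / (8 × 55.0³ × 5)
  = 8.05423e+07 / 6.655e+06 = 12.103 N/mm = 12103 N/m

12100 N/m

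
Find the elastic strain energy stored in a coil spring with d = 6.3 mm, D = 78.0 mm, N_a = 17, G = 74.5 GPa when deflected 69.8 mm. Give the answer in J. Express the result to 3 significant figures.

4.43 J

k = Gd⁴/(8D³N_a) = (74.5×10³)(6.3⁴)/(8·78.0³·17) = 1.8184 N/mm
U = ½kδ² = 0.5 × 1.8184 × 69.8² = 4429.7 N·mm = 4.4297 J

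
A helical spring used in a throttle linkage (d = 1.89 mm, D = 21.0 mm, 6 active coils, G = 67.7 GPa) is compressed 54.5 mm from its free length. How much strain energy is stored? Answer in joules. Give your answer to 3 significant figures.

2.89 J

k = Gd⁴/(8D³N_a) = (67.7×10³)(1.89⁴)/(8·21.0³·6) = 1.9433 N/mm
U = ½kδ² = 0.5 × 1.9433 × 54.5² = 2886 N·mm = 2.886 J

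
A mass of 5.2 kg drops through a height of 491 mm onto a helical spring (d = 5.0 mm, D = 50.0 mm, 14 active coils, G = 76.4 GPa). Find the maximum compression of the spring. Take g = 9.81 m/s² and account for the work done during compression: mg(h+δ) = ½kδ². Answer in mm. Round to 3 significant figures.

k = Gd⁴/(8D³N_a) = (76.4×10³)(5.0⁴)/(8·50.0³·14) = 3.4107 N/mm
W = mg = 5.2 × 9.81 = 51.012 N
½kδ² − Wδ − Wh = 0 → δ = (W + √(W² + 2kWh))/k
δ = (51.012 + √(2602.2 + 170856))/3.4107 = (51.012 + 416.48)/3.4107 = 137.07 mm

137 mm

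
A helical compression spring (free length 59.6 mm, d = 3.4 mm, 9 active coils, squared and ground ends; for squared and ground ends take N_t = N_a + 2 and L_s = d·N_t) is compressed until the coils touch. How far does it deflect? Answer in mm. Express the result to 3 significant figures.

22.2 mm

N_t = 11; L_s = 3.4·11 = 37.4 mm
δ_solid = L₀ − L_s = 59.6 − 37.4 = 22.2 mm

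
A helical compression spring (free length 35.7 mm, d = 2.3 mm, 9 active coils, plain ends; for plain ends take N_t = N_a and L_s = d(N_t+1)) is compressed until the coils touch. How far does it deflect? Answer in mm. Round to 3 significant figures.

12.7 mm

N_t = 9; L_s = 2.3·10 = 23 mm
δ_solid = L₀ − L_s = 35.7 − 23 = 12.7 mm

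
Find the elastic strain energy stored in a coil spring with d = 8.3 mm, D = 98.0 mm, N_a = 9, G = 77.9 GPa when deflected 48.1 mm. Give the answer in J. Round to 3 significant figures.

k = Gd⁴/(8D³N_a) = (77.9×10³)(8.3⁴)/(8·98.0³·9) = 5.4556 N/mm
U = ½kδ² = 0.5 × 5.4556 × 48.1² = 6311 N·mm = 6.311 J

6.31 J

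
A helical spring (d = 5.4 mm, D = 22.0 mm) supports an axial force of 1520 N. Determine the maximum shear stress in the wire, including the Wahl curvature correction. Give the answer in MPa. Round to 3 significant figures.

754 MPa

Spring index C = D/d = 22.0/5.4 = 4.0741
K_W = (4C−1)/(4C−4) + 0.615/C = 15.296/12.296 + 0.1510 = 1.3949
τ₀ = 8FD/(πd³) = 8·1520·22.0/(π·5.4³) = 267520/494.69 = 540.79 MPa
τ_max = K·τ₀ = 1.3949 × 540.79 = 754.36 MPa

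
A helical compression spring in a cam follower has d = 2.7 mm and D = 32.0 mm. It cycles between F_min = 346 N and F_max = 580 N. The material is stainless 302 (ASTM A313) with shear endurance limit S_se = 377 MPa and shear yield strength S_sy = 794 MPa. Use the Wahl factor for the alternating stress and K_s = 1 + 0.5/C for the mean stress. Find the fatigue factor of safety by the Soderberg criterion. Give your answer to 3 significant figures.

C = D/d = 32.0/2.7 = 11.8519; K_W = (4C−1)/(4C−4)+0.615/C = 1.1210; K_s = 1+0.5/C = 1.0422
F_a = (F_max−F_min)/2 = 117 N; F_m = (F_max+F_min)/2 = 463 N
τ_a = K_W·8F_aD/(πd³) = 1.1210 × 484.38 = 542.99 MPa
τ_m = K_s·8F_mD/(πd³) = 1.0422 × 1916.8 = 1997.7 MPa
Soderberg: 1/n_f = τ_a/S_se + τ_m/S_sy = 542.99/377 + 1997.7/794 = 1.44029 + 2.51597 = 3.9563
n_f = 1/3.9563 = 0.2528

0.253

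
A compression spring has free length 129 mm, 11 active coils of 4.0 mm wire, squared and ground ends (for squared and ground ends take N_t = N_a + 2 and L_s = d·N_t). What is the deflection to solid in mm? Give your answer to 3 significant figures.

77.0 mm

N_t = 13; L_s = 4.0·13 = 52 mm
δ_solid = L₀ − L_s = 129 − 52 = 77 mm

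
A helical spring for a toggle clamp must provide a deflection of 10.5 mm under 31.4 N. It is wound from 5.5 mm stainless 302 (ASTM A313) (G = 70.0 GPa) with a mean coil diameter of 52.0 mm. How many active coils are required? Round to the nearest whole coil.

Required rate k = F/δ = 31.4/10.5 = 2.9905 N/mm
N_a = Gd⁴/(8D³k) = (70.0×10³ × 5.5⁴)/(8 × 52.0³ × 2.9905)
    = 6.40544e+07 / 3.36388e+06 = 19.04 → 19 coils

19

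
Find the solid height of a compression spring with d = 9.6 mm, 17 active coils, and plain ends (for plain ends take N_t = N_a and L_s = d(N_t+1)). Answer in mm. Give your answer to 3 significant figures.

plain ends: N_t = N_a = 17
L_s = d·(N_t+1) = 9.6 × 18 = 172.8 mm

173 mm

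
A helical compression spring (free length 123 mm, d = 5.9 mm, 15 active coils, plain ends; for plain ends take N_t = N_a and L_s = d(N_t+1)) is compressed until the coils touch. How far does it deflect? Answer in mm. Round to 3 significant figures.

N_t = 15; L_s = 5.9·16 = 94.4 mm
δ_solid = L₀ − L_s = 123 − 94.4 = 28.6 mm

28.6 mm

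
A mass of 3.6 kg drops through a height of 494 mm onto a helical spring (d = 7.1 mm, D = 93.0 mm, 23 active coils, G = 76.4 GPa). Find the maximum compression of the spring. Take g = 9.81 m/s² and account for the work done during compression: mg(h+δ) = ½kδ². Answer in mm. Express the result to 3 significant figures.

k = Gd⁴/(8D³N_a) = (76.4×10³)(7.1⁴)/(8·93.0³·23) = 1.3118 N/mm
W = mg = 3.6 × 9.81 = 35.316 N
½kδ² − Wδ − Wh = 0 → δ = (W + √(W² + 2kWh))/k
δ = (35.316 + √(1247.2 + 45770.8))/1.3118 = (35.316 + 216.84)/1.3118 = 192.22 mm

192 mm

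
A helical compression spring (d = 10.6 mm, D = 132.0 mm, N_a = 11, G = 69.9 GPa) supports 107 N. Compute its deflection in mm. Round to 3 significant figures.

k = Gd⁴/(8D³N_a) = (69.9×10³)(10.6⁴)/(8·132.0³·11) = 4.3601 N/mm
δ = F/k = 107 / 4.3601 = 24.541 mm

24.5 mm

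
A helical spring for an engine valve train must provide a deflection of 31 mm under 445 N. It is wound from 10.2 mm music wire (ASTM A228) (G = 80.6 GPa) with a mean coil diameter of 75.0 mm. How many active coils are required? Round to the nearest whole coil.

18

Required rate k = F/δ = 445/31 = 14.355 N/mm
N_a = Gd⁴/(8D³k) = (80.6×10³ × 10.2⁴)/(8 × 75.0³ × 14.355)
    = 8.7244e+08 / 4.84476e+07 = 18.01 → 18 coils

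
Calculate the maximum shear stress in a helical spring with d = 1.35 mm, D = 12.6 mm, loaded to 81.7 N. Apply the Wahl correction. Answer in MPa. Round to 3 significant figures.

Spring index C = D/d = 12.6/1.35 = 9.3333
K_W = (4C−1)/(4C−4) + 0.615/C = 36.333/33.333 + 0.0659 = 1.1559
τ₀ = 8FD/(πd³) = 8·81.7·12.6/(π·1.35³) = 8235.36/7.7295 = 1065.4 MPa
τ_max = K·τ₀ = 1.1559 × 1065.4 = 1231.5 MPa

1230 MPa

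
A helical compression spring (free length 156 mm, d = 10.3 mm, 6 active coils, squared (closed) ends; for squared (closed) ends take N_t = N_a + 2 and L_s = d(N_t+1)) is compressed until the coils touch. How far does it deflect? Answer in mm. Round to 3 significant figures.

63.3 mm

N_t = 8; L_s = 10.3·9 = 92.7 mm
δ_solid = L₀ − L_s = 156 − 92.7 = 63.3 mm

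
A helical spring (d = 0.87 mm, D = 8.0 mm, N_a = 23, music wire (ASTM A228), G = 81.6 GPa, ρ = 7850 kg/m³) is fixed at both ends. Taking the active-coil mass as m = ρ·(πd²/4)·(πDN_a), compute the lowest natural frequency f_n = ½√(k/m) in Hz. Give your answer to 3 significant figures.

k = Gd⁴/(8D³N_a) = (81.6×10³)(0.87⁴)/(8·8.0³·23) = 0.49623 N/mm = 496.23 N/m
Wire length L = πDN_a = π·8.0·23 = 578.05 mm
m = ρ·(πd²/4)·L = 7850 × 0.59447×10⁻⁶ m² × 0.57805 m = 0.0026975 kg
f_n = ½√(k/m) = 0.5·√(496.23/0.0026975) = 0.5·√(1.8396e+05) = 214.45 Hz

214 Hz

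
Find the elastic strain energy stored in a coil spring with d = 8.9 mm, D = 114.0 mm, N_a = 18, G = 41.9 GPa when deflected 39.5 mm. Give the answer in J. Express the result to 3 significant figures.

k = Gd⁴/(8D³N_a) = (41.9×10³)(8.9⁴)/(8·114.0³·18) = 1.2322 N/mm
U = ½kδ² = 0.5 × 1.2322 × 39.5² = 961.3 N·mm = 0.9613 J

0.961 J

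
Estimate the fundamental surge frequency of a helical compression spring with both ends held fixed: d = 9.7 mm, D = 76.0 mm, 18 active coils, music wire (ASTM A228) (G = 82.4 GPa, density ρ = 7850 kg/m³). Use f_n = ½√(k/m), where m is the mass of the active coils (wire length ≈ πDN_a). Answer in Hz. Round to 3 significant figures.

34.0 Hz

k = Gd⁴/(8D³N_a) = (82.4×10³)(9.7⁴)/(8·76.0³·18) = 11.54 N/mm = 11540 N/m
Wire length L = πDN_a = π·76.0·18 = 4297.7 mm
m = ρ·(πd²/4)·L = 7850 × 73.898×10⁻⁶ m² × 4.2977 m = 2.4931 kg
f_n = ½√(k/m) = 0.5·√(11540/2.4931) = 0.5·√(4628.8) = 34.018 Hz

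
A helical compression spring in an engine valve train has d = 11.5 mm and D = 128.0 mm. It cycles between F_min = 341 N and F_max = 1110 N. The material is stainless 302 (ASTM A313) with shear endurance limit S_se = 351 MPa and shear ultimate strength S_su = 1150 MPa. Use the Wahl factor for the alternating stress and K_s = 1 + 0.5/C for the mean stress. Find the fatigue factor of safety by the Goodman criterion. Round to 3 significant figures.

2.46

C = D/d = 128.0/11.5 = 11.1304; K_W = (4C−1)/(4C−4)+0.615/C = 1.1293; K_s = 1+0.5/C = 1.0449
F_a = (F_max−F_min)/2 = 384.5 N; F_m = (F_max+F_min)/2 = 725.5 N
τ_a = K_W·8F_aD/(πd³) = 1.1293 × 82.405 = 93.059 MPa
τ_m = K_s·8F_mD/(πd³) = 1.0449 × 155.49 = 162.47 MPa
Goodman: 1/n_f = τ_a/S_se + τ_m/S_su = 93.059/351 + 162.47/1150 = 0.26512 + 0.14128 = 0.4064
n_f = 1/0.4064 = 2.461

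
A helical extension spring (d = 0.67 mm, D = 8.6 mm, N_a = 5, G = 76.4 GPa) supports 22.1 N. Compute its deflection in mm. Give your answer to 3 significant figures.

36.5 mm

k = Gd⁴/(8D³N_a) = (76.4×10³)(0.67⁴)/(8·8.6³·5) = 0.60511 N/mm
δ = F/k = 22.1 / 0.60511 = 36.522 mm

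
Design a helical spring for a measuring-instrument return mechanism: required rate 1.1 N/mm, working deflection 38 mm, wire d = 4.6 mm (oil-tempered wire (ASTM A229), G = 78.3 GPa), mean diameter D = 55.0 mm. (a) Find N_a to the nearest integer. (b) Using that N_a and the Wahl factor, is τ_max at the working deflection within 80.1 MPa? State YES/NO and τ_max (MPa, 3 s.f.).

N_a = Gd⁴/(8D³k) = (78.3×10³)(4.6⁴)/(8·55.0³·1.1) = 23.95 → N_a = 24
Actual rate k = Gd⁴/(8D³·24) = 1.0975 N/mm
Working load F = kδ = 1.0975·38 = 41.705 N
C = 55.0/4.6 = 11.9565; K_W = (4C−1)/(4C−4)+0.615/C = 1.1199
τ_max = K_W·8FD/(πd³) = 1.1199·60.009 = 67.203 MPa
τ_max ≤ 80.1 MPa → acceptable

(a) 24 coils; (b) YES, τ_max = 67.2 MPa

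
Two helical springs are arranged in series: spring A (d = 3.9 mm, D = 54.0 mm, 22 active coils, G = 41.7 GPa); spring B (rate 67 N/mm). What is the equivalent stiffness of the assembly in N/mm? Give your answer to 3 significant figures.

k_A = Gd⁴/(8D³N_a) = (41.7×10³)(3.9⁴)/(8·54.0³·22) = 0.3481 N/mm
Series: 1/k_eq = 1/0.3481 + 1/67 = 2.8877; k_eq = 0.3463 N/mm

0.346 N/mm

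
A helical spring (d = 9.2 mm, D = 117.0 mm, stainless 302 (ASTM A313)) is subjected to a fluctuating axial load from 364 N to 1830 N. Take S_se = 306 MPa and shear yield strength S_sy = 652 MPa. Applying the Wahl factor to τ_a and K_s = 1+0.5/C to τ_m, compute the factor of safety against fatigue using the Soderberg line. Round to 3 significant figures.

C = D/d = 117.0/9.2 = 12.7174; K_W = (4C−1)/(4C−4)+0.615/C = 1.1124; K_s = 1+0.5/C = 1.0393
F_a = (F_max−F_min)/2 = 733 N; F_m = (F_max+F_min)/2 = 1097 N
τ_a = K_W·8F_aD/(πd³) = 1.1124 × 280.46 = 311.97 MPa
τ_m = K_s·8F_mD/(πd³) = 1.0393 × 419.73 = 436.23 MPa
Soderberg: 1/n_f = τ_a/S_se + τ_m/S_sy = 311.97/306 + 436.23/652 = 1.01951 + 0.66907 = 1.6886
n_f = 1/1.6886 = 0.5922

0.592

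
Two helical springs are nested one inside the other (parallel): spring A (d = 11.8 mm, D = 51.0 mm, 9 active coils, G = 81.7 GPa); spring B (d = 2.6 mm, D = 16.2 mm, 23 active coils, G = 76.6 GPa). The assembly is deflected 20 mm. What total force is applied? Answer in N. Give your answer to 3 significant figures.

3410 N

k_A = Gd⁴/(8D³N_a) = (81.7×10³)(11.8⁴)/(8·51.0³·9) = 165.85 N/mm
k_B = Gd⁴/(8D³N_a) = (76.6×10³)(2.6⁴)/(8·16.2³·23) = 4.4747 N/mm
Parallel: k_eq = 165.85 + 4.4747 = 170.32 N/mm
F = k_eq·δ = 170.32·20 = 3406.4 N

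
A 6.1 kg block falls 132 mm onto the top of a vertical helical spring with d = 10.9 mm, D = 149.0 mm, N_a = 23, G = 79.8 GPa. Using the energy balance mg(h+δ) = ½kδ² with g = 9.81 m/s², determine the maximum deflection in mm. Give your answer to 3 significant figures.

130 mm

k = Gd⁴/(8D³N_a) = (79.8×10³)(10.9⁴)/(8·149.0³·23) = 1.8507 N/mm
W = mg = 6.1 × 9.81 = 59.841 N
½kδ² − Wδ − Wh = 0 → δ = (W + √(W² + 2kWh))/k
δ = (59.841 + √(3580.9 + 29237.1))/1.8507 = (59.841 + 181.16)/1.8507 = 130.22 mm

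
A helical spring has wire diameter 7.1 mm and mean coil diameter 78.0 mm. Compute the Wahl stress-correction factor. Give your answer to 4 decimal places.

C = D/d = 78.0/7.1 = 10.9859
K_W = (4C−1)/(4C−4) + 0.615/C = 42.944/39.944 + 0.0560 = 1.1311

1.1311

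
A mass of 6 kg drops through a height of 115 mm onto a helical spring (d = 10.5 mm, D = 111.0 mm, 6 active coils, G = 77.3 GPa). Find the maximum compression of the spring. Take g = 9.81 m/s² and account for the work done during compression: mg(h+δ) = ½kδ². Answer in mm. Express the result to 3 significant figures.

35.1 mm

k = Gd⁴/(8D³N_a) = (77.3×10³)(10.5⁴)/(8·111.0³·6) = 14.313 N/mm
W = mg = 6 × 9.81 = 58.86 N
½kδ² − Wδ − Wh = 0 → δ = (W + √(W² + 2kWh))/k
δ = (58.86 + √(3464.5 + 193765))/14.313 = (58.86 + 444.1)/14.313 = 35.141 mm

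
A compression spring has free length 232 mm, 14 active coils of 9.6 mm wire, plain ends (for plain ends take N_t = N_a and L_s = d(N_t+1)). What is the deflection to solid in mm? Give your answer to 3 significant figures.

N_t = 14; L_s = 9.6·15 = 144 mm
δ_solid = L₀ − L_s = 232 − 144 = 88 mm

88.0 mm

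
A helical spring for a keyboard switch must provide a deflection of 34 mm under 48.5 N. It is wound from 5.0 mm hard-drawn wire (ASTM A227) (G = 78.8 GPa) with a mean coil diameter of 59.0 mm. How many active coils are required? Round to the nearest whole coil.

21

Required rate k = F/δ = 48.5/34 = 1.4265 N/mm
N_a = Gd⁴/(8D³k) = (78.8×10³ × 5.0⁴)/(8 × 59.0³ × 1.4265)
    = 4.925e+07 / 2.34374e+06 = 21.01 → 21 coils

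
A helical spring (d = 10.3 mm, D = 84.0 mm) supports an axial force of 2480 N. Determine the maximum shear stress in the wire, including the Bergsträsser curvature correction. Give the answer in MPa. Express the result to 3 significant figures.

567 MPa

Spring index C = D/d = 84.0/10.3 = 8.1553
K_B = (4C+2)/(4C−3) = 34.621/29.621 = 1.1688
τ₀ = 8FD/(πd³) = 8·2480·84.0/(π·10.3³) = 1.66656e+06/3432.9 = 485.47 MPa
τ_max = K·τ₀ = 1.1688 × 485.47 = 567.41 MPa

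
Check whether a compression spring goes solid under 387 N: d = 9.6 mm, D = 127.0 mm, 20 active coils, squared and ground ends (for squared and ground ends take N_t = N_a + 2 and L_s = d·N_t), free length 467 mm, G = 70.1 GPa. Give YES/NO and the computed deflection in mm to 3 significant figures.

k = Gd⁴/(8D³N_a) = (70.1×10³)(9.6⁴)/(8·127.0³·20) = 1.8167 N/mm
N_t = 22; L_s = 9.6·22 = 211.2 mm; δ_solid = L₀ − L_s = 467 − 211.2 = 255.8 mm
δ = F/k = 387/1.8167 = 213.03 mm
δ < δ_solid → spring does not go solid

NO, δ = 213 mm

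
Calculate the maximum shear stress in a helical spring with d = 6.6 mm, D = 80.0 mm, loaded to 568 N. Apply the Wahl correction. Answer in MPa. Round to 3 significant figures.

450 MPa

Spring index C = D/d = 80.0/6.6 = 12.1212
K_W = (4C−1)/(4C−4) + 0.615/C = 47.485/44.485 + 0.0507 = 1.1182
τ₀ = 8FD/(πd³) = 8·568·80.0/(π·6.6³) = 363520/903.2 = 402.48 MPa
τ_max = K·τ₀ = 1.1182 × 402.48 = 450.05 MPa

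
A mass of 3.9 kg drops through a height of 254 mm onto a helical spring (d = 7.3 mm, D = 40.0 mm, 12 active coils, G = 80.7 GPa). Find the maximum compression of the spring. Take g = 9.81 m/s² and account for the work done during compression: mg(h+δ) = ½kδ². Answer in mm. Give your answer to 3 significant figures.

k = Gd⁴/(8D³N_a) = (80.7×10³)(7.3⁴)/(8·40.0³·12) = 37.3 N/mm
W = mg = 3.9 × 9.81 = 38.259 N
½kδ² − Wδ − Wh = 0 → δ = (W + √(W² + 2kWh))/k
δ = (38.259 + √(1463.8 + 724955))/37.3 = (38.259 + 852.3)/37.3 = 23.875 mm

23.9 mm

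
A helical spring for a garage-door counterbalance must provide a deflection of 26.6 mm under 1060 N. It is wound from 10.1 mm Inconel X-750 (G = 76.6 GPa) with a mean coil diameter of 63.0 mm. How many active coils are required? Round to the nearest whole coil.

Required rate k = F/δ = 1060/26.6 = 39.85 N/mm
N_a = Gd⁴/(8D³k) = (76.6×10³ × 10.1⁴)/(8 × 63.0³ × 39.85)
    = 7.97103e+08 / 7.97142e+07 = 10 → 10 coils

10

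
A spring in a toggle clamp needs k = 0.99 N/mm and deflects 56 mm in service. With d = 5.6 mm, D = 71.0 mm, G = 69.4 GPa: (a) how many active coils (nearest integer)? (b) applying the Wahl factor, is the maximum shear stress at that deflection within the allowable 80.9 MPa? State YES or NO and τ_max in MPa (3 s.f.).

(a) 24 coils; (b) YES, τ_max = 63.7 MPa

N_a = Gd⁴/(8D³k) = (69.4×10³)(5.6⁴)/(8·71.0³·0.99) = 24.08 → N_a = 24
Actual rate k = Gd⁴/(8D³·24) = 0.9932 N/mm
Working load F = kδ = 0.9932·56 = 55.619 N
C = 71.0/5.6 = 12.6786; K_W = (4C−1)/(4C−4)+0.615/C = 1.1127
τ_max = K_W·8FD/(πd³) = 1.1127·57.261 = 63.716 MPa
τ_max ≤ 80.9 MPa → acceptable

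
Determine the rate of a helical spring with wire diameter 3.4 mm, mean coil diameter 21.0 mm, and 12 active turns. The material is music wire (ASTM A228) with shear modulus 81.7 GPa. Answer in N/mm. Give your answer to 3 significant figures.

k = Gd⁴/(8D³N_a) = (81.7×10³ × 3.4⁴) / (8 × 21.0³ × 12)
  = 1.09179e+07 / 889056 = 12.28 N/mm

12.3 N/mm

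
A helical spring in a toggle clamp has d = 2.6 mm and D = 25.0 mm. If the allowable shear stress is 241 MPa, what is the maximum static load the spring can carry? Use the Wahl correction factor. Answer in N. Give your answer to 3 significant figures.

57.8 N

C = D/d = 25.0/2.6 = 9.6154
K_W = (4C−1)/(4C−4) + 0.615/C = 37.462/34.462 + 0.0640 = 1.1510
τ_max = K·8FD/(πd³) → F_max = τ_allow·πd³/(8DK)
F_max = 241·π·2.6³/(8·25.0·1.1510) = 13307/230.2 = 57.806 N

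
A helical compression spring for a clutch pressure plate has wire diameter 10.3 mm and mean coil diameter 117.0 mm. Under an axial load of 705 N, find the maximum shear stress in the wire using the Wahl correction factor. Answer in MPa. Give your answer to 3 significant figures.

Spring index C = D/d = 117.0/10.3 = 11.3592
K_W = (4C−1)/(4C−4) + 0.615/C = 44.437/41.437 + 0.0541 = 1.1265
τ₀ = 8FD/(πd³) = 8·705·117.0/(π·10.3³) = 659880/3432.9 = 192.22 MPa
τ_max = K·τ₀ = 1.1265 × 192.22 = 216.55 MPa

217 MPa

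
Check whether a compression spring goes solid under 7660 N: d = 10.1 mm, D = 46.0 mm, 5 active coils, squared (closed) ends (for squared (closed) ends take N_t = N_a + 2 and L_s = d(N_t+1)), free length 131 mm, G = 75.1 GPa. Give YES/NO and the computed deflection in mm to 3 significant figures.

k = Gd⁴/(8D³N_a) = (75.1×10³)(10.1⁴)/(8·46.0³·5) = 200.72 N/mm
N_t = 7; L_s = 10.1·8 = 80.8 mm; δ_solid = L₀ − L_s = 131 − 80.8 = 50.2 mm
δ = F/k = 7660/200.72 = 38.163 mm
δ < δ_solid → spring does not go solid

NO, δ = 38.2 mm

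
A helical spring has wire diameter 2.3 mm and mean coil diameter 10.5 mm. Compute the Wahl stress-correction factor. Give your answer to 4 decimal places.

1.3451

C = D/d = 10.5/2.3 = 4.5652
K_W = (4C−1)/(4C−4) + 0.615/C = 17.261/14.261 + 0.1347 = 1.3451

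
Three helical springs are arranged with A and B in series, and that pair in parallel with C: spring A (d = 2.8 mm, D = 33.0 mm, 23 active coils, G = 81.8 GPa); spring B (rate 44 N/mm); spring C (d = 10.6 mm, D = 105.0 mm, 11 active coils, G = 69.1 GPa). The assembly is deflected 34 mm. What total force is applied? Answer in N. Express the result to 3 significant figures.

317 N

k_A = Gd⁴/(8D³N_a) = (81.8×10³)(2.8⁴)/(8·33.0³·23) = 0.76037 N/mm
k_C = Gd⁴/(8D³N_a) = (69.1×10³)(10.6⁴)/(8·105.0³·11) = 8.5635 N/mm
Springs A,B series: k_AB = 1/(1/0.76037+1/44) = 0.74745 N/mm; parallel with C: k_eq = 0.74745+8.5635 = 9.3109 N/mm
F = k_eq·δ = 9.3109·34 = 316.57 N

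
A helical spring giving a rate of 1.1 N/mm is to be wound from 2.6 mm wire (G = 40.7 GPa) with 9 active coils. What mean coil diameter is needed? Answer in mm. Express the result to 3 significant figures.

28.6 mm

D = (Gd⁴/(8N_a·k))^(1/3) = (40.7×10³·2.6⁴/(8·9·1.1))^(1/3)
  = (23483.5)^(1/3) = 28.6366 mm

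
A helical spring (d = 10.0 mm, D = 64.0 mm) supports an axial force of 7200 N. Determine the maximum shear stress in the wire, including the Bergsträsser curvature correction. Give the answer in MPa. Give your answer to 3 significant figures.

1430 MPa

Spring index C = D/d = 64.0/10.0 = 6.4000
K_B = (4C+2)/(4C−3) = 27.600/22.600 = 1.2212
τ₀ = 8FD/(πd³) = 8·7200·64.0/(π·10.0³) = 3.6864e+06/3141.6 = 1173.4 MPa
τ_max = K·τ₀ = 1.2212 × 1173.4 = 1433 MPa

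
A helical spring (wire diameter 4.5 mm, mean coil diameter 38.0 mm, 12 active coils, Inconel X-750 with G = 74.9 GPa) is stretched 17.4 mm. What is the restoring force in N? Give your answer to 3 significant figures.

101 N

k = Gd⁴/(8D³N_a) = (74.9×10³)(4.5⁴)/(8·38.0³·12) = 5.8306 N/mm
F = k·δ = 5.8306 × 17.4 = 101.45 N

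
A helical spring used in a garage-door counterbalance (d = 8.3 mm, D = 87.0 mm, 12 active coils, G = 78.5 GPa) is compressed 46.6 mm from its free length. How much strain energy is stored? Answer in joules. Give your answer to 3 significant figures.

6.40 J

k = Gd⁴/(8D³N_a) = (78.5×10³)(8.3⁴)/(8·87.0³·12) = 5.8932 N/mm
U = ½kδ² = 0.5 × 5.8932 × 46.6² = 6398.7 N·mm = 6.3987 J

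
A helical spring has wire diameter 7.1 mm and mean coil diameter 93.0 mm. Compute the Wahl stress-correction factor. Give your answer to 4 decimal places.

1.1089

C = D/d = 93.0/7.1 = 13.0986
K_W = (4C−1)/(4C−4) + 0.615/C = 51.394/48.394 + 0.0470 = 1.1089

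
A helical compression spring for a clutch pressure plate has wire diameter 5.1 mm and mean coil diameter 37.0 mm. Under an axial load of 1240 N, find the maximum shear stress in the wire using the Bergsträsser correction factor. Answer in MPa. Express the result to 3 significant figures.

1050 MPa

Spring index C = D/d = 37.0/5.1 = 7.2549
K_B = (4C+2)/(4C−3) = 31.020/26.020 = 1.1922
τ₀ = 8FD/(πd³) = 8·1240·37.0/(π·5.1³) = 367040/416.74 = 880.75 MPa
τ_max = K·τ₀ = 1.1922 × 880.75 = 1050 MPa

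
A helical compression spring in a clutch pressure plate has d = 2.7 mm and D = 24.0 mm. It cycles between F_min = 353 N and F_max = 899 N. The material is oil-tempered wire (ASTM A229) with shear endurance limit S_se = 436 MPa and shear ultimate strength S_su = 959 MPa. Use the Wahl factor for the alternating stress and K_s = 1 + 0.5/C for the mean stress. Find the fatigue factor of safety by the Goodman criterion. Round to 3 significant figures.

C = D/d = 24.0/2.7 = 8.8889; K_W = (4C−1)/(4C−4)+0.615/C = 1.1643; K_s = 1+0.5/C = 1.0562
F_a = (F_max−F_min)/2 = 273 N; F_m = (F_max+F_min)/2 = 626 N
τ_a = K_W·8F_aD/(πd³) = 1.1643 × 847.66 = 986.9 MPa
τ_m = K_s·8F_mD/(πd³) = 1.0562 × 1943.7 = 2053.1 MPa
Goodman: 1/n_f = τ_a/S_se + τ_m/S_su = 986.9/436 + 2053.1/959 = 2.26353 + 2.14083 = 4.4044
n_f = 1/4.4044 = 0.227

0.227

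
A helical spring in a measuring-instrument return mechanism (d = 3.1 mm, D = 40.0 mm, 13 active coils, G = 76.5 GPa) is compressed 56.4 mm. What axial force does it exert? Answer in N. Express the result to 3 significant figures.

k = Gd⁴/(8D³N_a) = (76.5×10³)(3.1⁴)/(8·40.0³·13) = 1.0614 N/mm
F = k·δ = 1.0614 × 56.4 = 59.865 N

59.9 N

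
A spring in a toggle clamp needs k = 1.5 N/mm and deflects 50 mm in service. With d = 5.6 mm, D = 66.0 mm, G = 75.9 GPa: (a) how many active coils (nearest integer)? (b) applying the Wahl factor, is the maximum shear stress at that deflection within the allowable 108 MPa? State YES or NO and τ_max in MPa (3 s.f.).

N_a = Gd⁴/(8D³k) = (75.9×10³)(5.6⁴)/(8·66.0³·1.5) = 21.64 → N_a = 22
Actual rate k = Gd⁴/(8D³·22) = 1.4752 N/mm
Working load F = kδ = 1.4752·50 = 73.76 N
C = 66.0/5.6 = 11.7857; K_W = (4C−1)/(4C−4)+0.615/C = 1.1217
τ_max = K_W·8FD/(πd³) = 1.1217·70.589 = 79.181 MPa
τ_max ≤ 108 MPa → acceptable

(a) 22 coils; (b) YES, τ_max = 79.2 MPa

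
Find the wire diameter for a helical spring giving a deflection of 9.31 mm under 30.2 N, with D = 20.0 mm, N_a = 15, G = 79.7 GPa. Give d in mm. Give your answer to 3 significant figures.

2.50 mm

Required rate k = F/δ = 30.2/9.31 = 3.2438 N/mm
d = (8D³N_a·k / G)^(1/4) = (8·20.0³·15·3.2438 / (79.7×10³))^0.25
  = (39.072)^0.25 = 2.5002 mm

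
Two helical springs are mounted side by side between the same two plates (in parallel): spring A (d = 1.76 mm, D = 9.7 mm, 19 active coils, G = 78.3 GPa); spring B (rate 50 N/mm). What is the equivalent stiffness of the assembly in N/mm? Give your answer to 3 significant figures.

55.4 N/mm

k_A = Gd⁴/(8D³N_a) = (78.3×10³)(1.76⁴)/(8·9.7³·19) = 5.4157 N/mm
Parallel: k_eq = 5.4157 + 50 = 55.416 N/mm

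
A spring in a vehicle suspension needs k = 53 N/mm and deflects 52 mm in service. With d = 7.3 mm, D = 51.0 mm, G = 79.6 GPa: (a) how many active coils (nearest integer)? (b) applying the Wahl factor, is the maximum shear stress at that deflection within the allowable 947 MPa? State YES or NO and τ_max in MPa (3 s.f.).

N_a = Gd⁴/(8D³k) = (79.6×10³)(7.3⁴)/(8·51.0³·53) = 4.019 → N_a = 4
Actual rate k = Gd⁴/(8D³·4) = 53.253 N/mm
Working load F = kδ = 53.253·52 = 2769.2 N
C = 51.0/7.3 = 6.9863; K_W = (4C−1)/(4C−4)+0.615/C = 1.2133
τ_max = K_W·8FD/(πd³) = 1.2133·924.46 = 1121.7 MPa
τ_max > 947 MPa → exceeds allowable

(a) 4 coils; (b) NO, τ_max = 1120 MPa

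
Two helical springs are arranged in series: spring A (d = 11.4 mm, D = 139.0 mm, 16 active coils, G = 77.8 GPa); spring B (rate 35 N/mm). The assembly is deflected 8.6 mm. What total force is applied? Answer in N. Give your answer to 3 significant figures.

k_A = Gd⁴/(8D³N_a) = (77.8×10³)(11.4⁴)/(8·139.0³·16) = 3.8225 N/mm
Series: 1/k_eq = 1/3.8225 + 1/35 = 0.29018; k_eq = 3.4461 N/mm
F = k_eq·δ = 3.4461·8.6 = 29.637 N

29.6 N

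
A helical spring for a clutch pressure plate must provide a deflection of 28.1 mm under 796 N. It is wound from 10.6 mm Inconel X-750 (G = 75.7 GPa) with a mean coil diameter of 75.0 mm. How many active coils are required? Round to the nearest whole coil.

Required rate k = F/δ = 796/28.1 = 28.327 N/mm
N_a = Gd⁴/(8D³k) = (75.7×10³ × 10.6⁴)/(8 × 75.0³ × 28.327)
    = 9.55695e+08 / 9.5605e+07 = 9.996 → 10 coils

10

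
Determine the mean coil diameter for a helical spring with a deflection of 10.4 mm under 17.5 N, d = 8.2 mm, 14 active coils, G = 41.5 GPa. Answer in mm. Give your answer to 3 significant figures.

99.9 mm

Required rate k = F/δ = 17.5/10.4 = 1.6827 N/mm
D = (Gd⁴/(8N_a·k))^(1/3) = (41.5×10³·8.2⁴/(8·14·1.6827))^(1/3)
  = (995591)^(1/3) = 99.8528 mm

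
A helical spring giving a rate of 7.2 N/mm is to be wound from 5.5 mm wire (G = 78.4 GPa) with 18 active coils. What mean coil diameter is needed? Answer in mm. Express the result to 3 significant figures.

D = (Gd⁴/(8N_a·k))^(1/3) = (78.4×10³·5.5⁴/(8·18·7.2))^(1/3)
  = (69194.5)^(1/3) = 41.0542 mm

41.1 mm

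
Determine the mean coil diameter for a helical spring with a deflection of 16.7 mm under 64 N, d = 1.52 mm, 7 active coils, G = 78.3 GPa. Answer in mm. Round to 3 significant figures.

12.5 mm

Required rate k = F/δ = 64/16.7 = 3.8323 N/mm
D = (Gd⁴/(8N_a·k))^(1/3) = (78.3×10³·1.52⁴/(8·7·3.8323))^(1/3)
  = (1947.53)^(1/3) = 12.4881 mm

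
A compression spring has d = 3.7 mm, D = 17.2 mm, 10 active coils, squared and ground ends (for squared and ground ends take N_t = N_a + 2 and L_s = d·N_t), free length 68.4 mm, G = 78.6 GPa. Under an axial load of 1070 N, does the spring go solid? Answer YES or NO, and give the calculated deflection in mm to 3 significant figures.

YES, δ = 29.6 mm

k = Gd⁴/(8D³N_a) = (78.6×10³)(3.7⁴)/(8·17.2³·10) = 36.187 N/mm
N_t = 12; L_s = 3.7·12 = 44.4 mm; δ_solid = L₀ − L_s = 68.4 − 44.4 = 24 mm
δ = F/k = 1070/36.187 = 29.569 mm
δ ≥ δ_solid → spring goes solid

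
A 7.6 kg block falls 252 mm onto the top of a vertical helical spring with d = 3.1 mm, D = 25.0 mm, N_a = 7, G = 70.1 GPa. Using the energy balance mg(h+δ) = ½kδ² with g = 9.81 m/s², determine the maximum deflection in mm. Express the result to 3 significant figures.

k = Gd⁴/(8D³N_a) = (70.1×10³)(3.1⁴)/(8·25.0³·7) = 7.3987 N/mm
W = mg = 7.6 × 9.81 = 74.556 N
½kδ² − Wδ − Wh = 0 → δ = (W + √(W² + 2kWh))/k
δ = (74.556 + √(5558.6 + 278016))/7.3987 = (74.556 + 532.52)/7.3987 = 82.051 mm

82.1 mm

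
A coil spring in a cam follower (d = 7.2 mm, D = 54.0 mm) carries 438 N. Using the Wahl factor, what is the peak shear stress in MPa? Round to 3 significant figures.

193 MPa

Spring index C = D/d = 54.0/7.2 = 7.5000
K_W = (4C−1)/(4C−4) + 0.615/C = 29.000/26.000 + 0.0820 = 1.1974
τ₀ = 8FD/(πd³) = 8·438·54.0/(π·7.2³) = 189216/1172.6 = 161.37 MPa
τ_max = K·τ₀ = 1.1974 × 161.37 = 193.22 MPa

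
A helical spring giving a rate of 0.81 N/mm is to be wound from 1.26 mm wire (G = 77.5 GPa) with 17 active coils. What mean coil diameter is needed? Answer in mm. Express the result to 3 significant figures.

D = (Gd⁴/(8N_a·k))^(1/3) = (77.5×10³·1.26⁴/(8·17·0.81))^(1/3)
  = (1773.21)^(1/3) = 12.1038 mm

12.1 mm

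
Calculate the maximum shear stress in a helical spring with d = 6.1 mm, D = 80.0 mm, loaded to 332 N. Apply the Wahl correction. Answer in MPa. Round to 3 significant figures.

330 MPa

Spring index C = D/d = 80.0/6.1 = 13.1148
K_W = (4C−1)/(4C−4) + 0.615/C = 51.459/48.459 + 0.0469 = 1.1088
τ₀ = 8FD/(πd³) = 8·332·80.0/(π·6.1³) = 212480/713.08 = 297.97 MPa
τ_max = K·τ₀ = 1.1088 × 297.97 = 330.39 MPa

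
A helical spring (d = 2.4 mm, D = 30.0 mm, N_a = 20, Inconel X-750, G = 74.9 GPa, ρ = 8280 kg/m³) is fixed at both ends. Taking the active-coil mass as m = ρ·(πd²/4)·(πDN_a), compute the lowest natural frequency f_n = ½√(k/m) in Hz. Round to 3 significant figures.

45.1 Hz

k = Gd⁴/(8D³N_a) = (74.9×10³)(2.4⁴)/(8·30.0³·20) = 0.57523 N/mm = 575.23 N/m
Wire length L = πDN_a = π·30.0·20 = 1885 mm
m = ρ·(πd²/4)·L = 8280 × 4.5239×10⁻⁶ m² × 1.885 m = 0.070606 kg
f_n = ½√(k/m) = 0.5·√(575.23/0.070606) = 0.5·√(8147) = 45.13 Hz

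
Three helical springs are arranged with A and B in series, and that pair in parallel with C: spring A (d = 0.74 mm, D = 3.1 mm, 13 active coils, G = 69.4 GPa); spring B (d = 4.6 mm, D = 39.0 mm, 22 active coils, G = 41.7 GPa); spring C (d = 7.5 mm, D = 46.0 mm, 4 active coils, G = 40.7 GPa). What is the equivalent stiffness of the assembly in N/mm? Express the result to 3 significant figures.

42.8 N/mm

k_A = Gd⁴/(8D³N_a) = (69.4×10³)(0.74⁴)/(8·3.1³·13) = 6.7169 N/mm
k_B = Gd⁴/(8D³N_a) = (41.7×10³)(4.6⁴)/(8·39.0³·22) = 1.7884 N/mm
k_C = Gd⁴/(8D³N_a) = (40.7×10³)(7.5⁴)/(8·46.0³·4) = 41.344 N/mm
Springs A,B series: k_AB = 1/(1/6.7169+1/1.7884) = 1.4123 N/mm; parallel with C: k_eq = 1.4123+41.344 = 42.757 N/mm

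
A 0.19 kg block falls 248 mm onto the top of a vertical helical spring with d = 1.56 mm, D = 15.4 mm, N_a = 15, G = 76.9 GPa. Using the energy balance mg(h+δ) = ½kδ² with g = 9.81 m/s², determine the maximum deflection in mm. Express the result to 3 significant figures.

k = Gd⁴/(8D³N_a) = (76.9×10³)(1.56⁴)/(8·15.4³·15) = 1.0392 N/mm
W = mg = 0.19 × 9.81 = 1.8639 N
½kδ² − Wδ − Wh = 0 → δ = (W + √(W² + 2kWh))/k
δ = (1.8639 + √(3.4741 + 960.695))/1.0392 = (1.8639 + 31.051)/1.0392 = 31.675 mm

31.7 mm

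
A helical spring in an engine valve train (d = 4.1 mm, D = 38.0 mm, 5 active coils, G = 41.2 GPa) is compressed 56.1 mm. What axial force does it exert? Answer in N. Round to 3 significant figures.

298 N

k = Gd⁴/(8D³N_a) = (41.2×10³)(4.1⁴)/(8·38.0³·5) = 5.3042 N/mm
F = k·δ = 5.3042 × 56.1 = 297.57 N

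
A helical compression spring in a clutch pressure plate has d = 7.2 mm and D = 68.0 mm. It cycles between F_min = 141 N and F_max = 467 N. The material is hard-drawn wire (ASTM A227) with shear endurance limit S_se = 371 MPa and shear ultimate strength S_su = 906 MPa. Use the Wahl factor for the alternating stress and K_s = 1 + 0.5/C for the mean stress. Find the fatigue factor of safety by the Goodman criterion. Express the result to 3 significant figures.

C = D/d = 68.0/7.2 = 9.4444; K_W = (4C−1)/(4C−4)+0.615/C = 1.1539; K_s = 1+0.5/C = 1.0529
F_a = (F_max−F_min)/2 = 163 N; F_m = (F_max+F_min)/2 = 304 N
τ_a = K_W·8F_aD/(πd³) = 1.1539 × 75.62 = 87.261 MPa
τ_m = K_s·8F_mD/(πd³) = 1.0529 × 141.03 = 148.5 MPa
Goodman: 1/n_f = τ_a/S_se + τ_m/S_su = 87.261/371 + 148.5/906 = 0.23520 + 0.16391 = 0.39911
n_f = 1/0.39911 = 2.506

2.51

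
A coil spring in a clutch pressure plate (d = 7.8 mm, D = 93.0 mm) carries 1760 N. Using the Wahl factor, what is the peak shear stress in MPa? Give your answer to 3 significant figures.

Spring index C = D/d = 93.0/7.8 = 11.9231
K_W = (4C−1)/(4C−4) + 0.615/C = 46.692/43.692 + 0.0516 = 1.1202
τ₀ = 8FD/(πd³) = 8·1760·93.0/(π·7.8³) = 1.30944e+06/1490.8 = 878.32 MPa
τ_max = K·τ₀ = 1.1202 × 878.32 = 983.93 MPa

984 MPa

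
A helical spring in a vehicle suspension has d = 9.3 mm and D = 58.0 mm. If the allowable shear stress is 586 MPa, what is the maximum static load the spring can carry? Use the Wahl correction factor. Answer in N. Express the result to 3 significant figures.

C = D/d = 58.0/9.3 = 6.2366
K_W = (4C−1)/(4C−4) + 0.615/C = 23.946/20.946 + 0.0986 = 1.2418
τ_max = K·8FD/(πd³) → F_max = τ_allow·πd³/(8DK)
F_max = 586·π·9.3³/(8·58.0·1.2418) = 1.4808e+06/576.21 = 2569.9 N

2570 N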